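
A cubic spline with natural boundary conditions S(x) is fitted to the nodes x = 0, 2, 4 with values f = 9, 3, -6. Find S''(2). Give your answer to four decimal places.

Write M_i for S''(x_i). With h_i = 2, 2 and divided differences Δ_i = -3, -9/2, the continuity of S' gives the tridiagonal system
  2·M_0 + 8·M_1 + 2·M_2 = 6(Δ_1 - Δ_0) = -9
Natural end conditions: M_0 = M_2 = 0.
Hence M_0 = 0, M_1 = -9/8, M_2 = 0.

-1.1250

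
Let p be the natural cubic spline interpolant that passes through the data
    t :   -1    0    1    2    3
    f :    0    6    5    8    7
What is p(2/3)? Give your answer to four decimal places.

Put M_i = p'' at the i-th knot. Here h = (1, 1, 1, 1) and Δ = (6, -1, 3, -1), so the interior equations h_(i-1)·M_(i-1) + 2(h_(i-1)+h_i)·M_i + h_i·M_(i+1) = 6(Δ_i − Δ_(i-1)) read
  1·M_0 + 4·M_1 + 1·M_2 = 6(Δ_1 - Δ_0) = -42
  1·M_1 + 4·M_2 + 1·M_3 = 6(Δ_2 - Δ_1) = 24
  1·M_2 + 4·M_3 + 1·M_4 = 6(Δ_3 - Δ_2) = -24
Natural end conditions: M_0 = M_4 = 0.
Hence M_0 = 0, M_1 = -375/28, M_2 = 81/7, M_3 = -249/28, M_4 = 0.
On [0, 1], p(t) = 6 + 43/28·t - 375/56·t² + 233/56·t³.
With t = 2/3: p(2/3) = 998/189.

5.2804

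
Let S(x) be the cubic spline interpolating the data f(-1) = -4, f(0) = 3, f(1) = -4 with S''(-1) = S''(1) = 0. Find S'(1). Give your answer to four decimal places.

With M_i denoting the second derivative at x_i, h_i = 1, 1, and Δ_i = (y_(i+1) − y_i)/h_i = 7, -7:
  1·M_0 + 4·M_1 + 1·M_2 = 6(Δ_1 - Δ_0) = -84
Natural end conditions: M_0 = M_2 = 0.
Solving: M_0 = 0, M_1 = -21, M_2 = 0.
On [0, 1], S'(x) = b_1 + 2c_1·x + 3d_1·x² with b_1 = Δ_1 - h_1(2M_1 + M_2)/6 = 0, c_1 = M_1/2 = -21/2, d_1 = (M_2 - M_1)/(6h_1) = 7/2. So S'(1) = -21/2.

-10.5000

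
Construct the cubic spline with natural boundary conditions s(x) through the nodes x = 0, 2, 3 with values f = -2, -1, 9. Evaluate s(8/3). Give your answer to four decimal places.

Let M_i = s''(x_i). Step sizes h_i = 2, 1; slopes of the chords Δ_i = (y_(i+1) - y_i)/h_i = 1/2, 10.
  2·M_0 + 6·M_1 + 1·M_2 = 6(Δ_1 - Δ_0) = 57
Natural end conditions: M_0 = M_2 = 0.
Solving: M_0 = 0, M_1 = 19/2, M_2 = 0.
On [2, 3], s(x) = -1 + 41/6·(x - 2) + 19/4·(x - 2)² - 19/12·(x - 2)³.
With (x - 2) = 2/3: s(8/3) = 421/81.

5.1975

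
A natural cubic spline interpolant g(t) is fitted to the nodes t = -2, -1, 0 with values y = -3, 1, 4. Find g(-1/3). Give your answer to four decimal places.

Put M_i = g'' at the i-th knot. Here h = (1, 1) and Δ = (4, 3), so the interior equations h_(i-1)·M_(i-1) + 2(h_(i-1)+h_i)·M_i + h_i·M_(i+1) = 6(Δ_i − Δ_(i-1)) read
  1·M_0 + 4·M_1 + 1·M_2 = 6(Δ_1 - Δ_0) = -6
Natural end conditions: M_0 = M_2 = 0.
Solving the tridiagonal system: M_0 = 0, M_1 = -3/2, M_2 = 0.
On [-1, 0], g(t) = 1 + 7/2·(t + 1) - 3/4·(t + 1)² + 1/4·(t + 1)³.
With (t + 1) = 2/3: g(-1/3) = 83/27.

3.0741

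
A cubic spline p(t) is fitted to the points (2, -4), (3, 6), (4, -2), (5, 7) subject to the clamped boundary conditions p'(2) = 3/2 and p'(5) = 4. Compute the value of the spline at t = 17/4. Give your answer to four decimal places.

-0.8609

Put m_i = p'' at the i-th knot. Here h = (1, 1, 1) and Δ = (10, -8, 9), so the interior equations h_(i-1)·m_(i-1) + 2(h_(i-1)+h_i)·m_i + h_i·m_(i+1) = 6(Δ_i − Δ_(i-1)) read
  1·m_0 + 4·m_1 + 1·m_2 = 6(Δ_1 - Δ_0) = -108
  1·m_1 + 4·m_2 + 1·m_3 = 6(Δ_2 - Δ_1) = 102
Clamped end conditions give two more equations: 2h_0·m_0 + h_0·m_1 = 6(Δ_0 - p'(2)) = 51 and h_2·m_2 + 2h_2·m_3 = 6(p'(5) - Δ_2) = -30.
Solving the tridiagonal system: m_0 = 772/15, m_1 = -779/15, m_2 = 724/15, m_3 = -587/15.
On [4, 5], p(t) = -2 - 17/30·(t - 4) + 362/15·(t - 4)² - 437/30·(t - 4)³.
With (t - 4) = 1/4: p(17/4) = -551/640.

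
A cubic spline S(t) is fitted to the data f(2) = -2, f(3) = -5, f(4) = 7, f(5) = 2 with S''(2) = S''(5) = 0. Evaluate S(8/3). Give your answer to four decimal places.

-5.9012

Write σ_i for S''(x_i). With h_i = 1, 1, 1 and divided differences Δ_i = -3, 12, -5, the continuity of S' gives the tridiagonal system
  1·σ_0 + 4·σ_1 + 1·σ_2 = 6(Δ_1 - Δ_0) = 90
  1·σ_1 + 4·σ_2 + 1·σ_3 = 6(Δ_2 - Δ_1) = -102
Natural end conditions: σ_0 = σ_3 = 0.
Forward elimination and back-substitution give σ_0 = 0, σ_1 = 154/5, σ_2 = -166/5, σ_3 = 0.
On [2, 3], S(t) = -2 - 122/15·(t - 2) + 0·(t - 2)² + 77/15·(t - 2)³.
With (t - 2) = 2/3: S(8/3) = -478/81.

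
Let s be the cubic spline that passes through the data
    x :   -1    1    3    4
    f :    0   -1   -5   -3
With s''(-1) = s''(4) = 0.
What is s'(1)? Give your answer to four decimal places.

-2.0455

Let m_i = s''(x_i). Step sizes h_i = 2, 2, 1; slopes of the chords Δ_i = (y_(i+1) - y_i)/h_i = -1/2, -2, 2.
  2·m_0 + 8·m_1 + 2·m_2 = 6(Δ_1 - Δ_0) = -9
  2·m_1 + 6·m_2 + 1·m_3 = 6(Δ_2 - Δ_1) = 24
Natural end conditions: m_0 = m_3 = 0.
Hence m_0 = 0, m_1 = -51/22, m_2 = 105/22, m_3 = 0.
On [1, 3], s'(x) = b_1 + 2c_1·(x - 1) + 3d_1·(x - 1)² with b_1 = Δ_1 - h_1(2m_1 + m_2)/6 = -45/22, c_1 = m_1/2 = -51/44, d_1 = (m_2 - m_1)/(6h_1) = 13/22. So s'(1) = -45/22.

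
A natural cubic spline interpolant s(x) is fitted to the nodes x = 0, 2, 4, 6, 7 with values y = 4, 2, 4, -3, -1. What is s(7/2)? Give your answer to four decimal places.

4.3438

With σ_i denoting the second derivative at x_i, h_i = 2, 2, 2, 1, and Δ_i = (y_(i+1) − y_i)/h_i = -1, 1, -7/2, 2:
  2·σ_0 + 8·σ_1 + 2·σ_2 = 6(Δ_1 - Δ_0) = 12
  2·σ_1 + 8·σ_2 + 2·σ_3 = 6(Δ_2 - Δ_1) = -27
  2·σ_2 + 6·σ_3 + 1·σ_4 = 6(Δ_3 - Δ_2) = 33
Natural end conditions: σ_0 = σ_4 = 0.
Hence σ_0 = 0, σ_1 = 3, σ_2 = -6, σ_3 = 15/2, σ_4 = 0.
On [2, 4], s(x) = 2 + 1·(x - 2) + 3/2·(x - 2)² - 3/4·(x - 2)³.
With (x - 2) = 3/2: s(7/2) = 139/32.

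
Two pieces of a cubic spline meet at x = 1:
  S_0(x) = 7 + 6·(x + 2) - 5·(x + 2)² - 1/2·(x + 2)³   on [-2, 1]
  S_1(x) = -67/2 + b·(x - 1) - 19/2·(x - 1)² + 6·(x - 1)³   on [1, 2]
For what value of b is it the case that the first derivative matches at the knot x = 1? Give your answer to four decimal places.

S_0'(x) = 6 - 10·(x + 2) - 3/2·(x + 2)², so S_0'(1) = -75/2. On the right, S_1'(1) = b, so b = -75/2.

-37.5000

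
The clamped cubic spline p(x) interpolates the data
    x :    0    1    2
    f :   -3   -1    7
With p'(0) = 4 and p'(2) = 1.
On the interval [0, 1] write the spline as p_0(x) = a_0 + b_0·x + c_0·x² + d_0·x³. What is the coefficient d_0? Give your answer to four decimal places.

6.2500

Write M_i for p''(x_i). With h_i = 1, 1 and divided differences Δ_i = 2, 8, the continuity of p' gives the tridiagonal system
  1·M_0 + 4·M_1 + 1·M_2 = 6(Δ_1 - Δ_0) = 36
Clamped end conditions give two more equations: 2h_0·M_0 + h_0·M_1 = 6(Δ_0 - p'(0)) = -12 and h_1·M_1 + 2h_1·M_2 = 6(p'(2) - Δ_1) = -42.
Hence M_0 = -33/2, M_1 = 21, M_2 = -63/2.
On [0, 1], with p_0(x) = a_0 + b_0·x + c_0·x² + d_0·x³: c_0 = M_0/2 = -33/4, d_0 = (M_1 - M_0)/(6h_0) = 25/4, b_0 = Δ_0 - h_0(2M_0 + M_1)/6 = 4.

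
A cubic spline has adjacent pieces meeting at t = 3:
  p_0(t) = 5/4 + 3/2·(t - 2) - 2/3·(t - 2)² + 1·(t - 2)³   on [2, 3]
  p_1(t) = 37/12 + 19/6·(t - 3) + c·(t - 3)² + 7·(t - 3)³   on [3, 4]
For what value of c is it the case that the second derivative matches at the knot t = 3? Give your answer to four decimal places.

2.3333

p_0''(t) = -4/3 + 6·(t - 2), so p_0''(3) = 14/3. On the right, p_1''(3) = 2c, so c = 7/3.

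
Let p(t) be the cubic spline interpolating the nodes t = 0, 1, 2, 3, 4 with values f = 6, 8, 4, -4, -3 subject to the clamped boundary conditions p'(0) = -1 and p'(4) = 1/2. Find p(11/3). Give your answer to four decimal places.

Write M_i for p''(x_i). With h_i = 1, 1, 1, 1 and divided differences Δ_i = 2, -4, -8, 1, the continuity of p' gives the tridiagonal system
  1·M_0 + 4·M_1 + 1·M_2 = 6(Δ_1 - Δ_0) = -36
  1·M_1 + 4·M_2 + 1·M_3 = 6(Δ_2 - Δ_1) = -24
  1·M_2 + 4·M_3 + 1·M_4 = 6(Δ_3 - Δ_2) = 54
Clamped end conditions give two more equations: 2h_0·M_0 + h_0·M_1 = 6(Δ_0 - p'(0)) = 18 and h_3·M_3 + 2h_3·M_4 = 6(p'(4) - Δ_3) = -3.
Forward elimination and back-substitution give M_0 = 801/56, M_1 = -297/28, M_2 = -63/8, M_3 = 507/28, M_4 = -591/56.
On [3, 4], p(t) = -4 - 367/112·(t - 3) + 507/56·(t - 3)² - 535/112·(t - 3)³.
With (t - 3) = 2/3: p(11/3) = -5407/1512.

-3.5761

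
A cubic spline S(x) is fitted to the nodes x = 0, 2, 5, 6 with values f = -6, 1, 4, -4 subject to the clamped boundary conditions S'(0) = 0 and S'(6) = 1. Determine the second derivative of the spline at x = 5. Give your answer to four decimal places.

Write M_i for S''(x_i). With h_i = 2, 3, 1 and divided differences Δ_i = 7/2, 1, -8, the continuity of S' gives the tridiagonal system
  2·M_0 + 10·M_1 + 3·M_2 = 6(Δ_1 - Δ_0) = -15
  3·M_1 + 8·M_2 + 1·M_3 = 6(Δ_2 - Δ_1) = -54
Clamped end conditions give two more equations: 2h_0·M_0 + h_0·M_1 = 6(Δ_0 - S'(0)) = 21 and h_2·M_2 + 2h_2·M_3 = 6(S'(6) - Δ_2) = 54.
Forward elimination and back-substitution give M_0 = 125/26, M_1 = 23/26, M_2 = -145/13, M_3 = 847/26.

-11.1538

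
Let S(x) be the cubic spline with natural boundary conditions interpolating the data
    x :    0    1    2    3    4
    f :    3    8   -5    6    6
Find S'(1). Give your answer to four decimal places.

-8.4643

Let σ_i = S''(x_i). Step sizes h_i = 1, 1, 1, 1; slopes of the chords Δ_i = (y_(i+1) - y_i)/h_i = 5, -13, 11, 0.
  1·σ_0 + 4·σ_1 + 1·σ_2 = 6(Δ_1 - Δ_0) = -108
  1·σ_1 + 4·σ_2 + 1·σ_3 = 6(Δ_2 - Δ_1) = 144
  1·σ_2 + 4·σ_3 + 1·σ_4 = 6(Δ_3 - Δ_2) = -66
Natural end conditions: σ_0 = σ_4 = 0.
Solving: σ_0 = 0, σ_1 = -1131/28, σ_2 = 375/7, σ_3 = -837/28, σ_4 = 0.
On [1, 2], S'(x) = b_1 + 2c_1·(x - 1) + 3d_1·(x - 1)² with b_1 = Δ_1 - h_1(2σ_1 + σ_2)/6 = -237/28, c_1 = σ_1/2 = -1131/56, d_1 = (σ_2 - σ_1)/(6h_1) = 877/56. So S'(1) = -237/28.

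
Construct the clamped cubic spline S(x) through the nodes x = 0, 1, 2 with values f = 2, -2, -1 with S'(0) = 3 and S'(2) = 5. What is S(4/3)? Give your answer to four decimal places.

-2.7407

Let M_i = S''(x_i). Step sizes h_i = 1, 1; slopes of the chords Δ_i = (y_(i+1) - y_i)/h_i = -4, 1.
  1·M_0 + 4·M_1 + 1·M_2 = 6(Δ_1 - Δ_0) = 30
Clamped end conditions give two more equations: 2h_0·M_0 + h_0·M_1 = 6(Δ_0 - S'(0)) = -42 and h_1·M_1 + 2h_1·M_2 = 6(S'(2) - Δ_1) = 24.
Solving: M_0 = -55/2, M_1 = 13, M_2 = 11/2.
On [1, 2], S(x) = -2 - 17/4·(x - 1) + 13/2·(x - 1)² - 5/4·(x - 1)³.
With (x - 1) = 1/3: S(4/3) = -74/27.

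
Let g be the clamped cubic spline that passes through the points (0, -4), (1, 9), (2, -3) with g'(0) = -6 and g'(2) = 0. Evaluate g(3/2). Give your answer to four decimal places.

With σ_i denoting the second derivative at x_i, h_i = 1, 1, and Δ_i = (y_(i+1) − y_i)/h_i = 13, -12:
  1·σ_0 + 4·σ_1 + 1·σ_2 = 6(Δ_1 - Δ_0) = -150
Clamped end conditions give two more equations: 2h_0·σ_0 + h_0·σ_1 = 6(Δ_0 - g'(0)) = 114 and h_1·σ_1 + 2h_1·σ_2 = 6(g'(2) - Δ_1) = 72.
Solving the tridiagonal system: σ_0 = 195/2, σ_1 = -81, σ_2 = 153/2.
On [1, 2], g(x) = 9 + 9/4·(x - 1) - 81/2·(x - 1)² + 105/4·(x - 1)³.
With (x - 1) = 1/2: g(3/2) = 105/32.

3.2813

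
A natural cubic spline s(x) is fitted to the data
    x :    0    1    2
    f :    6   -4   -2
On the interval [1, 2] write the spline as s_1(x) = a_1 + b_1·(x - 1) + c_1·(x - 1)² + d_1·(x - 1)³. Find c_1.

9

Put M_i = s'' at the i-th knot. Here h = (1, 1) and Δ = (-10, 2), so the interior equations h_(i-1)·M_(i-1) + 2(h_(i-1)+h_i)·M_i + h_i·M_(i+1) = 6(Δ_i − Δ_(i-1)) read
  1·M_0 + 4·M_1 + 1·M_2 = 6(Δ_1 - Δ_0) = 72
Natural end conditions: M_0 = M_2 = 0.
Solving: M_0 = 0, M_1 = 18, M_2 = 0.
On [1, 2], with s_1(x) = a_1 + b_1·(x - 1) + c_1·(x - 1)² + d_1·(x - 1)³: c_1 = M_1/2 = 9, d_1 = (M_2 - M_1)/(6h_1) = -3, b_1 = Δ_1 - h_1(2M_1 + M_2)/6 = -4.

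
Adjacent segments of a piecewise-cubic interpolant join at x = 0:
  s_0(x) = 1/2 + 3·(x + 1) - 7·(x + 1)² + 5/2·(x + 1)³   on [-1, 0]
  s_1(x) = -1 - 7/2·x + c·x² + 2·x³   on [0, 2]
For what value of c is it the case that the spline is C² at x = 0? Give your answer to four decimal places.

0.5000

s_0''(x) = -14 + 15·(x + 1), so s_0''(0) = 1. On the right, s_1''(0) = 2c, so c = 1/2.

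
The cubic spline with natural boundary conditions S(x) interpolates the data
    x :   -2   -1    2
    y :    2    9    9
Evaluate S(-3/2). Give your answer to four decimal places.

5.8281

Put M_i = S'' at the i-th knot. Here h = (1, 3) and Δ = (7, 0), so the interior equations h_(i-1)·M_(i-1) + 2(h_(i-1)+h_i)·M_i + h_i·M_(i+1) = 6(Δ_i − Δ_(i-1)) read
  1·M_0 + 8·M_1 + 3·M_2 = 6(Δ_1 - Δ_0) = -42
Natural end conditions: M_0 = M_2 = 0.
Solving: M_0 = 0, M_1 = -21/4, M_2 = 0.
On [-2, -1], S(x) = 2 + 63/8·(x + 2) + 0·(x + 2)² - 7/8·(x + 2)³.
With (x + 2) = 1/2: S(-3/2) = 373/64.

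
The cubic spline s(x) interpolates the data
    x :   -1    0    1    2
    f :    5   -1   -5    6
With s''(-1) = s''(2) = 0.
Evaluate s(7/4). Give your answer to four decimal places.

Write σ_i for s''(x_i). With h_i = 1, 1, 1 and divided differences Δ_i = -6, -4, 11, the continuity of s' gives the tridiagonal system
  1·σ_0 + 4·σ_1 + 1·σ_2 = 6(Δ_1 - Δ_0) = 12
  1·σ_1 + 4·σ_2 + 1·σ_3 = 6(Δ_2 - Δ_1) = 90
Natural end conditions: σ_0 = σ_3 = 0.
Solving: σ_0 = 0, σ_1 = -14/5, σ_2 = 116/5, σ_3 = 0.
On [1, 2], s(x) = -5 + 49/15·(x - 1) + 58/5·(x - 1)² - 58/15·(x - 1)³.
With (x - 1) = 3/4: s(7/4) = 75/32.

2.3438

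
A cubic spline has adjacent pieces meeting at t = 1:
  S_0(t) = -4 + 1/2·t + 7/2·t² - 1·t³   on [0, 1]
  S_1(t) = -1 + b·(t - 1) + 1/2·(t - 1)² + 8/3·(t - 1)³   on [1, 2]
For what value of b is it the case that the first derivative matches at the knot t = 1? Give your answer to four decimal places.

S_0'(t) = 1/2 + 7·t - 3·t², so S_0'(1) = 9/2. On the right, S_1'(1) = b, so b = 9/2.

4.5000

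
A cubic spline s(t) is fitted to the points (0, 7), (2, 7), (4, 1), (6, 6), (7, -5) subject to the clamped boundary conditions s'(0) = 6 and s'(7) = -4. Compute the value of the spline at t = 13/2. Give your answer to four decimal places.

Write m_i for s''(x_i). With h_i = 2, 2, 2, 1 and divided differences Δ_i = 0, -3, 5/2, -11, the continuity of s' gives the tridiagonal system
  2·m_0 + 8·m_1 + 2·m_2 = 6(Δ_1 - Δ_0) = -18
  2·m_1 + 8·m_2 + 2·m_3 = 6(Δ_2 - Δ_1) = 33
  2·m_2 + 6·m_3 + 1·m_4 = 6(Δ_3 - Δ_2) = -81
Clamped end conditions give two more equations: 2h_0·m_0 + h_0·m_1 = 6(Δ_0 - s'(0)) = -36 and h_3·m_3 + 2h_3·m_4 = 6(s'(7) - Δ_3) = 42.
Solving the tridiagonal system: m_0 = -1291/172, m_1 = -257/86, m_2 = 1799/172, m_3 = -961/43, m_4 = 2767/86.
On [6, 7], s(t) = 6 - 1533/172·(t - 6) - 961/86·(t - 6)² + 1563/172·(t - 6)³.
With (t - 6) = 1/2: s(13/2) = -157/1376.

-0.1141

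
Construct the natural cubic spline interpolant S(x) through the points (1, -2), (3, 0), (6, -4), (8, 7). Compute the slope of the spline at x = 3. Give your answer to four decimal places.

With σ_i denoting the second derivative at x_i, h_i = 2, 3, 2, and Δ_i = (y_(i+1) − y_i)/h_i = 1, -4/3, 11/2:
  2·σ_0 + 10·σ_1 + 3·σ_2 = 6(Δ_1 - Δ_0) = -14
  3·σ_1 + 10·σ_2 + 2·σ_3 = 6(Δ_2 - Δ_1) = 41
Natural end conditions: σ_0 = σ_3 = 0.
Forward elimination and back-substitution give σ_0 = 0, σ_1 = -263/91, σ_2 = 452/91, σ_3 = 0.
On [3, 6], S'(x) = b_1 + 2c_1·(x - 3) + 3d_1·(x - 3)² with b_1 = Δ_1 - h_1(2σ_1 + σ_2)/6 = -253/273, c_1 = σ_1/2 = -263/182, d_1 = (σ_2 - σ_1)/(6h_1) = 55/126. So S'(3) = -253/273.

-0.9267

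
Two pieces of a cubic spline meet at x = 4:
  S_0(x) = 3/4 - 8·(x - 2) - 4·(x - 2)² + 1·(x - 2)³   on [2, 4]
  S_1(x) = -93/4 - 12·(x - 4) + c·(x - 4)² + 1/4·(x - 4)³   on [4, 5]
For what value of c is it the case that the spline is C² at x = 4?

2

S_0''(x) = -8 + 6·(x - 2), so S_0''(4) = 4. On the right, S_1''(4) = 2c, so c = 2.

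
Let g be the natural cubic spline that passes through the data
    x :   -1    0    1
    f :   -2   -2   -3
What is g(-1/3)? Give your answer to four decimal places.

-1.9074

Let M_i = g''(x_i). Step sizes h_i = 1, 1; slopes of the chords Δ_i = (y_(i+1) - y_i)/h_i = 0, -1.
  1·M_0 + 4·M_1 + 1·M_2 = 6(Δ_1 - Δ_0) = -6
Natural end conditions: M_0 = M_2 = 0.
Solving the tridiagonal system: M_0 = 0, M_1 = -3/2, M_2 = 0.
On [-1, 0], g(x) = -2 + 1/4·(x + 1) + 0·(x + 1)² - 1/4·(x + 1)³.
With (x + 1) = 2/3: g(-1/3) = -103/54.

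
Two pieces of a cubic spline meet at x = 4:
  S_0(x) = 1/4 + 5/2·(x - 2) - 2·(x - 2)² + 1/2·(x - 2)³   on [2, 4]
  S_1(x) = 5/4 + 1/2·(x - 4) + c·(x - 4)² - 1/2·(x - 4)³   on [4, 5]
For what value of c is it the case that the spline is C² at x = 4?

S_0''(x) = -4 + 3·(x - 2), so S_0''(4) = 2. On the right, S_1''(4) = 2c, so c = 1.

1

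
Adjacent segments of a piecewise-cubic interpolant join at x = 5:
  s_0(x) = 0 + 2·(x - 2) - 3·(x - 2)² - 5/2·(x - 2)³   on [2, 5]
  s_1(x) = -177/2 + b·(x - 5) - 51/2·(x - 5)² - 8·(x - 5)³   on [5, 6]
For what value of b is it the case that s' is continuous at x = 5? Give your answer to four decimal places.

-83.5000

s_0'(x) = 2 - 6·(x - 2) - 15/2·(x - 2)², so s_0'(5) = -167/2. On the right, s_1'(5) = b, so b = -167/2.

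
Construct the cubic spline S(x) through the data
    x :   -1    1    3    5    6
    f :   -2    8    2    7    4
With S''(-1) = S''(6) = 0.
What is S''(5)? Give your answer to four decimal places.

-8.2317

Write M_i for S''(x_i). With h_i = 2, 2, 2, 1 and divided differences Δ_i = 5, -3, 5/2, -3, the continuity of S' gives the tridiagonal system
  2·M_0 + 8·M_1 + 2·M_2 = 6(Δ_1 - Δ_0) = -48
  2·M_1 + 8·M_2 + 2·M_3 = 6(Δ_2 - Δ_1) = 33
  2·M_2 + 6·M_3 + 1·M_4 = 6(Δ_3 - Δ_2) = -33
Natural end conditions: M_0 = M_4 = 0.
Hence M_0 = 0, M_1 = -330/41, M_2 = 336/41, M_3 = -675/82, M_4 = 0.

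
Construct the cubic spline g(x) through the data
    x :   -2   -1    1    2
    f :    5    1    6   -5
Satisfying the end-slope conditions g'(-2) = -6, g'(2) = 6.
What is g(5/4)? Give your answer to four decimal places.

Let m_i = g''(x_i). Step sizes h_i = 1, 2, 1; slopes of the chords Δ_i = (y_(i+1) - y_i)/h_i = -4, 5/2, -11.
  1·m_0 + 6·m_1 + 2·m_2 = 6(Δ_1 - Δ_0) = 39
  2·m_1 + 6·m_2 + 1·m_3 = 6(Δ_2 - Δ_1) = -81
Clamped end conditions give two more equations: 2h_0·m_0 + h_0·m_1 = 6(Δ_0 - g'(-2)) = 12 and h_2·m_2 + 2h_2·m_3 = 6(g'(2) - Δ_2) = 102.
Solving the tridiagonal system: m_0 = -87/35, m_1 = 594/35, m_2 = -1056/35, m_3 = 2313/35.
On [1, 2], g(x) = 6 - 837/70·(x - 1) - 528/35·(x - 1)² + 1123/70·(x - 1)³.
With (x - 1) = 1/4: g(5/4) = 10387/4480.

2.3185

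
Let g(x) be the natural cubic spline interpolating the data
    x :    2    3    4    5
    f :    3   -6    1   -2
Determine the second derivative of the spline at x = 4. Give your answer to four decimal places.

With m_i denoting the second derivative at x_i, h_i = 1, 1, 1, and Δ_i = (y_(i+1) − y_i)/h_i = -9, 7, -3:
  1·m_0 + 4·m_1 + 1·m_2 = 6(Δ_1 - Δ_0) = 96
  1·m_1 + 4·m_2 + 1·m_3 = 6(Δ_2 - Δ_1) = -60
Natural end conditions: m_0 = m_3 = 0.
Solving the tridiagonal system: m_0 = 0, m_1 = 148/5, m_2 = -112/5, m_3 = 0.

-22.4000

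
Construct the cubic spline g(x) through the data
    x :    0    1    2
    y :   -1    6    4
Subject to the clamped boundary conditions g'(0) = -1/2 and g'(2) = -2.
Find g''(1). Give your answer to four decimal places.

Write M_i for g''(x_i). With h_i = 1, 1 and divided differences Δ_i = 7, -2, the continuity of g' gives the tridiagonal system
  1·M_0 + 4·M_1 + 1·M_2 = 6(Δ_1 - Δ_0) = -54
Clamped end conditions give two more equations: 2h_0·M_0 + h_0·M_1 = 6(Δ_0 - g'(0)) = 45 and h_1·M_1 + 2h_1·M_2 = 6(g'(2) - Δ_1) = 0.
Solving the tridiagonal system: M_0 = 141/4, M_1 = -51/2, M_2 = 51/4.

-25.5000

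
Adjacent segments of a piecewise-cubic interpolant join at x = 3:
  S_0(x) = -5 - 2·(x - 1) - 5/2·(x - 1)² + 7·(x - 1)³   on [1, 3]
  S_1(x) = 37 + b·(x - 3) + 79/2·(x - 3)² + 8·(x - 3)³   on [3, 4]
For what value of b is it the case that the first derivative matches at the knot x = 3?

72

S_0'(x) = -2 - 5·(x - 1) + 21·(x - 1)², so S_0'(3) = 72. On the right, S_1'(3) = b, so b = 72.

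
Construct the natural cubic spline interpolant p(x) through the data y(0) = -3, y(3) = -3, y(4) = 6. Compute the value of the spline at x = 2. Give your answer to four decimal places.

With M_i denoting the second derivative at x_i, h_i = 3, 1, and Δ_i = (y_(i+1) − y_i)/h_i = 0, 9:
  3·M_0 + 8·M_1 + 1·M_2 = 6(Δ_1 - Δ_0) = 54
Natural end conditions: M_0 = M_2 = 0.
Solving the tridiagonal system: M_0 = 0, M_1 = 27/4, M_2 = 0.
On [0, 3], p(x) = -3 - 27/8·x + 0·x² + 3/8·x³.
With x = 2: p(2) = -27/4.

-6.7500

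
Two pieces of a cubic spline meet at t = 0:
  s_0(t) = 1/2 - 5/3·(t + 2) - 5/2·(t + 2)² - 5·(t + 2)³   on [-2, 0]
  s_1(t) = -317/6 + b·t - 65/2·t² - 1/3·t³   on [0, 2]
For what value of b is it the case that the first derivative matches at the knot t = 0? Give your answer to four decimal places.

-71.6667

s_0'(t) = -5/3 - 5·(t + 2) - 15·(t + 2)², so s_0'(0) = -215/3. On the right, s_1'(0) = b, so b = -215/3.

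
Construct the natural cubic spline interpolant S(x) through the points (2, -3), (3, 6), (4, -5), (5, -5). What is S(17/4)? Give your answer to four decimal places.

Put σ_i = S'' at the i-th knot. Here h = (1, 1, 1) and Δ = (9, -11, 0), so the interior equations h_(i-1)·σ_(i-1) + 2(h_(i-1)+h_i)·σ_i + h_i·σ_(i+1) = 6(Δ_i − Δ_(i-1)) read
  1·σ_0 + 4·σ_1 + 1·σ_2 = 6(Δ_1 - Δ_0) = -120
  1·σ_1 + 4·σ_2 + 1·σ_3 = 6(Δ_2 - Δ_1) = 66
Natural end conditions: σ_0 = σ_3 = 0.
Solving the tridiagonal system: σ_0 = 0, σ_1 = -182/5, σ_2 = 128/5, σ_3 = 0.
On [4, 5], S(x) = -5 - 128/15·(x - 4) + 64/5·(x - 4)² - 64/15·(x - 4)³.
With (x - 4) = 1/4: S(17/4) = -32/5.

-6.4000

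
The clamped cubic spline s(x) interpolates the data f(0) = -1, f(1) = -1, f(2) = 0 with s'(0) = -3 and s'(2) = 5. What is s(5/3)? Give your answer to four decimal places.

-0.9815

Write M_i for s''(x_i). With h_i = 1, 1 and divided differences Δ_i = 0, 1, the continuity of s' gives the tridiagonal system
  1·M_0 + 4·M_1 + 1·M_2 = 6(Δ_1 - Δ_0) = 6
Clamped end conditions give two more equations: 2h_0·M_0 + h_0·M_1 = 6(Δ_0 - s'(0)) = 18 and h_1·M_1 + 2h_1·M_2 = 6(s'(2) - Δ_1) = 24.
Solving: M_0 = 23/2, M_1 = -5, M_2 = 29/2.
On [1, 2], s(x) = -1 + 1/4·(x - 1) - 5/2·(x - 1)² + 13/4·(x - 1)³.
With (x - 1) = 2/3: s(5/3) = -53/54.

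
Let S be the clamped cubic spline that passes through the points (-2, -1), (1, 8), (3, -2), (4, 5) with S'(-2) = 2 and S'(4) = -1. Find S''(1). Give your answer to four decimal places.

-11.0526

With M_i denoting the second derivative at x_i, h_i = 3, 2, 1, and Δ_i = (y_(i+1) − y_i)/h_i = 3, -5, 7:
  3·M_0 + 10·M_1 + 2·M_2 = 6(Δ_1 - Δ_0) = -48
  2·M_1 + 6·M_2 + 1·M_3 = 6(Δ_2 - Δ_1) = 72
Clamped end conditions give two more equations: 2h_0·M_0 + h_0·M_1 = 6(Δ_0 - S'(-2)) = 6 and h_2·M_2 + 2h_2·M_3 = 6(S'(4) - Δ_2) = -48.
Forward elimination and back-substitution give M_0 = 124/19, M_1 = -210/19, M_2 = 408/19, M_3 = -660/19.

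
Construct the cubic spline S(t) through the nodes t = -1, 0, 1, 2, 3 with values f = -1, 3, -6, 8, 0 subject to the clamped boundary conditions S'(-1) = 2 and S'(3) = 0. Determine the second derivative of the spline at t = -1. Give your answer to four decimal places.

Write σ_i for S''(x_i). With h_i = 1, 1, 1, 1 and divided differences Δ_i = 4, -9, 14, -8, the continuity of S' gives the tridiagonal system
  1·σ_0 + 4·σ_1 + 1·σ_2 = 6(Δ_1 - Δ_0) = -78
  1·σ_1 + 4·σ_2 + 1·σ_3 = 6(Δ_2 - Δ_1) = 138
  1·σ_2 + 4·σ_3 + 1·σ_4 = 6(Δ_3 - Δ_2) = -132
Clamped end conditions give two more equations: 2h_0·σ_0 + h_0·σ_1 = 6(Δ_0 - S'(-1)) = 12 and h_3·σ_3 + 2h_3·σ_4 = 6(S'(3) - Δ_3) = 48.
Solving: σ_0 = 745/28, σ_1 = -577/14, σ_2 = 241/4, σ_3 = -865/14, σ_4 = 1537/28.

26.6071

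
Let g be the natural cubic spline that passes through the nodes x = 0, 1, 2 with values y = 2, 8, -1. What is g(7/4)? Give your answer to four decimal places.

2.1289

Let m_i = g''(x_i). Step sizes h_i = 1, 1; slopes of the chords Δ_i = (y_(i+1) - y_i)/h_i = 6, -9.
  1·m_0 + 4·m_1 + 1·m_2 = 6(Δ_1 - Δ_0) = -90
Natural end conditions: m_0 = m_2 = 0.
Solving the tridiagonal system: m_0 = 0, m_1 = -45/2, m_2 = 0.
On [1, 2], g(x) = 8 - 3/2·(x - 1) - 45/4·(x - 1)² + 15/4·(x - 1)³.
With (x - 1) = 3/4: g(7/4) = 545/256.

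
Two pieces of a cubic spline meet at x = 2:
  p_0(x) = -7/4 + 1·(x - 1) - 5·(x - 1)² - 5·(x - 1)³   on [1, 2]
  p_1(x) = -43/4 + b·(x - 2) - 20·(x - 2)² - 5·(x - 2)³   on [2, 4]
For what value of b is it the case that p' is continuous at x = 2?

-24

p_0'(x) = 1 - 10·(x - 1) - 15·(x - 1)², so p_0'(2) = -24. On the right, p_1'(2) = b, so b = -24.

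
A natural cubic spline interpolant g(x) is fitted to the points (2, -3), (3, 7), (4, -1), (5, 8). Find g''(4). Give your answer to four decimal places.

34.4000

Put M_i = g'' at the i-th knot. Here h = (1, 1, 1) and Δ = (10, -8, 9), so the interior equations h_(i-1)·M_(i-1) + 2(h_(i-1)+h_i)·M_i + h_i·M_(i+1) = 6(Δ_i − Δ_(i-1)) read
  1·M_0 + 4·M_1 + 1·M_2 = 6(Δ_1 - Δ_0) = -108
  1·M_1 + 4·M_2 + 1·M_3 = 6(Δ_2 - Δ_1) = 102
Natural end conditions: M_0 = M_3 = 0.
Forward elimination and back-substitution give M_0 = 0, M_1 = -178/5, M_2 = 172/5, M_3 = 0.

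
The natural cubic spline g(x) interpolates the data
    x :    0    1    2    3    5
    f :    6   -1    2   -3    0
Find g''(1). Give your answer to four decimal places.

19.8488

Write M_i for g''(x_i). With h_i = 1, 1, 1, 2 and divided differences Δ_i = -7, 3, -5, 3/2, the continuity of g' gives the tridiagonal system
  1·M_0 + 4·M_1 + 1·M_2 = 6(Δ_1 - Δ_0) = 60
  1·M_1 + 4·M_2 + 1·M_3 = 6(Δ_2 - Δ_1) = -48
  1·M_2 + 6·M_3 + 2·M_4 = 6(Δ_3 - Δ_2) = 39
Natural end conditions: M_0 = M_4 = 0.
Hence M_0 = 0, M_1 = 1707/86, M_2 = -834/43, M_3 = 837/86, M_4 = 0.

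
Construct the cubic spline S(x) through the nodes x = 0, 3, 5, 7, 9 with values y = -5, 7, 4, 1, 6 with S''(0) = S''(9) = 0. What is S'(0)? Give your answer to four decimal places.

Let σ_i = S''(x_i). Step sizes h_i = 3, 2, 2, 2; slopes of the chords Δ_i = (y_(i+1) - y_i)/h_i = 4, -3/2, -3/2, 5/2.
  3·σ_0 + 10·σ_1 + 2·σ_2 = 6(Δ_1 - Δ_0) = -33
  2·σ_1 + 8·σ_2 + 2·σ_3 = 6(Δ_2 - Δ_1) = 0
  2·σ_2 + 8·σ_3 + 2·σ_4 = 6(Δ_3 - Δ_2) = 24
Natural end conditions: σ_0 = σ_4 = 0.
Solving the tridiagonal system: σ_0 = 0, σ_1 = -471/142, σ_2 = 6/71, σ_3 = 423/142, σ_4 = 0.
On [0, 3], S'(x) = b_0 + 2c_0·x + 3d_0·x² with b_0 = Δ_0 - h_0(2σ_0 + σ_1)/6 = 1607/284, c_0 = σ_0/2 = 0, d_0 = (σ_1 - σ_0)/(6h_0) = -157/852. So S'(0) = 1607/284.

5.6585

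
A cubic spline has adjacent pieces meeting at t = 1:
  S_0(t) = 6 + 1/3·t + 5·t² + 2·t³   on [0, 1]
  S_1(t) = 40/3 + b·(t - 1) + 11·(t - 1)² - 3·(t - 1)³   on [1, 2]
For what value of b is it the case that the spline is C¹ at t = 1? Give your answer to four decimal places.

16.3333

S_0'(t) = 1/3 + 10·t + 6·t², so S_0'(1) = 49/3. On the right, S_1'(1) = b, so b = 49/3.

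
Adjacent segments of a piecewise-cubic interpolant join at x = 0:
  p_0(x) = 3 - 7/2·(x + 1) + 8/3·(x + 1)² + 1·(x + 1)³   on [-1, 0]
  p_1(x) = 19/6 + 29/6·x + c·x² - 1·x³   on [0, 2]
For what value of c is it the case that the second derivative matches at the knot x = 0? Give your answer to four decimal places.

p_0''(x) = 16/3 + 6·(x + 1), so p_0''(0) = 34/3. On the right, p_1''(0) = 2c, so c = 17/3.

5.6667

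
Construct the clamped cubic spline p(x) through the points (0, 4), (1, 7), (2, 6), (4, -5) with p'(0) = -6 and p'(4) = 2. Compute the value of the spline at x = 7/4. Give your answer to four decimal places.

Put σ_i = p'' at the i-th knot. Here h = (1, 1, 2) and Δ = (3, -1, -11/2), so the interior equations h_(i-1)·σ_(i-1) + 2(h_(i-1)+h_i)·σ_i + h_i·σ_(i+1) = 6(Δ_i − Δ_(i-1)) read
  1·σ_0 + 4·σ_1 + 1·σ_2 = 6(Δ_1 - Δ_0) = -24
  1·σ_1 + 6·σ_2 + 2·σ_3 = 6(Δ_2 - Δ_1) = -27
Clamped end conditions give two more equations: 2h_0·σ_0 + h_0·σ_1 = 6(Δ_0 - p'(0)) = 54 and h_2·σ_2 + 2h_2·σ_3 = 6(p'(4) - Δ_2) = 45.
Hence σ_0 = 731/22, σ_1 = -137/11, σ_2 = -163/22, σ_3 = 329/22.
On [1, 2], p(x) = 7 + 193/44·(x - 1) - 137/22·(x - 1)² + 37/44·(x - 1)³.
With (x - 1) = 3/4: p(7/4) = 20111/2816.

7.1417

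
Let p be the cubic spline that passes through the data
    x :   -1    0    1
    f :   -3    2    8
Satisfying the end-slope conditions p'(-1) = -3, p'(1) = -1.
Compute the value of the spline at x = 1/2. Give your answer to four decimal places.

6.2813

Let m_i = p''(x_i). Step sizes h_i = 1, 1; slopes of the chords Δ_i = (y_(i+1) - y_i)/h_i = 5, 6.
  1·m_0 + 4·m_1 + 1·m_2 = 6(Δ_1 - Δ_0) = 6
Clamped end conditions give two more equations: 2h_0·m_0 + h_0·m_1 = 6(Δ_0 - p'(-1)) = 48 and h_1·m_1 + 2h_1·m_2 = 6(p'(1) - Δ_1) = -42.
Forward elimination and back-substitution give m_0 = 47/2, m_1 = 1, m_2 = -43/2.
On [0, 1], p(x) = 2 + 37/4·x + 1/2·x² - 15/4·x³.
With x = 1/2: p(1/2) = 201/32.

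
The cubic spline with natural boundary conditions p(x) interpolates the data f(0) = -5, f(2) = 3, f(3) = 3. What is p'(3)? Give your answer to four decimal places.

-0.6667

Write σ_i for p''(x_i). With h_i = 2, 1 and divided differences Δ_i = 4, 0, the continuity of p' gives the tridiagonal system
  2·σ_0 + 6·σ_1 + 1·σ_2 = 6(Δ_1 - Δ_0) = -24
Natural end conditions: σ_0 = σ_2 = 0.
Solving the tridiagonal system: σ_0 = 0, σ_1 = -4, σ_2 = 0.
On [2, 3], p'(x) = b_1 + 2c_1·(x - 2) + 3d_1·(x - 2)² with b_1 = Δ_1 - h_1(2σ_1 + σ_2)/6 = 4/3, c_1 = σ_1/2 = -2, d_1 = (σ_2 - σ_1)/(6h_1) = 2/3. So p'(3) = -2/3.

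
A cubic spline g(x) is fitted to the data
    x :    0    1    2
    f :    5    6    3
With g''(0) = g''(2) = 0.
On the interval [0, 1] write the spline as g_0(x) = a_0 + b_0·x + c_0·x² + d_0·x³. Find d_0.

-1

With σ_i denoting the second derivative at x_i, h_i = 1, 1, and Δ_i = (y_(i+1) − y_i)/h_i = 1, -3:
  1·σ_0 + 4·σ_1 + 1·σ_2 = 6(Δ_1 - Δ_0) = -24
Natural end conditions: σ_0 = σ_2 = 0.
Solving: σ_0 = 0, σ_1 = -6, σ_2 = 0.
On [0, 1], with g_0(x) = a_0 + b_0·x + c_0·x² + d_0·x³: c_0 = σ_0/2 = 0, d_0 = (σ_1 - σ_0)/(6h_0) = -1, b_0 = Δ_0 - h_0(2σ_0 + σ_1)/6 = 2.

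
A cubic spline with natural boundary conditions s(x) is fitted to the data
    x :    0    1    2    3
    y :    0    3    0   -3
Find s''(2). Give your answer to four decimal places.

2.4000

Let σ_i = s''(x_i). Step sizes h_i = 1, 1, 1; slopes of the chords Δ_i = (y_(i+1) - y_i)/h_i = 3, -3, -3.
  1·σ_0 + 4·σ_1 + 1·σ_2 = 6(Δ_1 - Δ_0) = -36
  1·σ_1 + 4·σ_2 + 1·σ_3 = 6(Δ_2 - Δ_1) = 0
Natural end conditions: σ_0 = σ_3 = 0.
Hence σ_0 = 0, σ_1 = -48/5, σ_2 = 12/5, σ_3 = 0.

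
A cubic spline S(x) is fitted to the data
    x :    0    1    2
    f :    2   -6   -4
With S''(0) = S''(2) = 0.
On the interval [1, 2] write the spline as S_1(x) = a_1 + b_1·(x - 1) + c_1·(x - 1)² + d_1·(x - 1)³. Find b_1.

Let M_i = S''(x_i). Step sizes h_i = 1, 1; slopes of the chords Δ_i = (y_(i+1) - y_i)/h_i = -8, 2.
  1·M_0 + 4·M_1 + 1·M_2 = 6(Δ_1 - Δ_0) = 60
Natural end conditions: M_0 = M_2 = 0.
Solving the tridiagonal system: M_0 = 0, M_1 = 15, M_2 = 0.
On [1, 2], with S_1(x) = a_1 + b_1·(x - 1) + c_1·(x - 1)² + d_1·(x - 1)³: c_1 = M_1/2 = 15/2, d_1 = (M_2 - M_1)/(6h_1) = -5/2, b_1 = Δ_1 - h_1(2M_1 + M_2)/6 = -3.

-3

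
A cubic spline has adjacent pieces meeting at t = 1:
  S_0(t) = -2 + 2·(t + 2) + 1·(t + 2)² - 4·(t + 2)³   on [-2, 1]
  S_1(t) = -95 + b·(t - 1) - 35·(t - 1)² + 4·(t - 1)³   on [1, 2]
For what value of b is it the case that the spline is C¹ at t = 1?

-100

S_0'(t) = 2 + 2·(t + 2) - 12·(t + 2)², so S_0'(1) = -100. On the right, S_1'(1) = b, so b = -100.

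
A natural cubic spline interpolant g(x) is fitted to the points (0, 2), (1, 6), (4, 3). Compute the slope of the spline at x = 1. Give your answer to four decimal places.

2.7500

Put M_i = g'' at the i-th knot. Here h = (1, 3) and Δ = (4, -1), so the interior equations h_(i-1)·M_(i-1) + 2(h_(i-1)+h_i)·M_i + h_i·M_(i+1) = 6(Δ_i − Δ_(i-1)) read
  1·M_0 + 8·M_1 + 3·M_2 = 6(Δ_1 - Δ_0) = -30
Natural end conditions: M_0 = M_2 = 0.
Hence M_0 = 0, M_1 = -15/4, M_2 = 0.
On [1, 4], g'(x) = b_1 + 2c_1·(x - 1) + 3d_1·(x - 1)² with b_1 = Δ_1 - h_1(2M_1 + M_2)/6 = 11/4, c_1 = M_1/2 = -15/8, d_1 = (M_2 - M_1)/(6h_1) = 5/24. So g'(1) = 11/4.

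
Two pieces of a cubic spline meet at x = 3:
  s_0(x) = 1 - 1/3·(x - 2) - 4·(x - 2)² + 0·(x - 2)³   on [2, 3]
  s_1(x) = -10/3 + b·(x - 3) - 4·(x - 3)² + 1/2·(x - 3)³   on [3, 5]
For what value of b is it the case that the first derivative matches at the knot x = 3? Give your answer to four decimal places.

s_0'(x) = -1/3 - 8·(x - 2) + 0·(x - 2)², so s_0'(3) = -25/3. On the right, s_1'(3) = b, so b = -25/3.

-8.3333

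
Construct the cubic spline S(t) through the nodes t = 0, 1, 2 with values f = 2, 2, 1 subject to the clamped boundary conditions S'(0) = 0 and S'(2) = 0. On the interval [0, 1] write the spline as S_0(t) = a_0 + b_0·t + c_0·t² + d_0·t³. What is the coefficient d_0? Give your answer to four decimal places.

With σ_i denoting the second derivative at x_i, h_i = 1, 1, and Δ_i = (y_(i+1) − y_i)/h_i = 0, -1:
  1·σ_0 + 4·σ_1 + 1·σ_2 = 6(Δ_1 - Δ_0) = -6
Clamped end conditions give two more equations: 2h_0·σ_0 + h_0·σ_1 = 6(Δ_0 - S'(0)) = 0 and h_1·σ_1 + 2h_1·σ_2 = 6(S'(2) - Δ_1) = 6.
Solving the tridiagonal system: σ_0 = 3/2, σ_1 = -3, σ_2 = 9/2.
On [0, 1], with S_0(t) = a_0 + b_0·t + c_0·t² + d_0·t³: c_0 = σ_0/2 = 3/4, d_0 = (σ_1 - σ_0)/(6h_0) = -3/4, b_0 = Δ_0 - h_0(2σ_0 + σ_1)/6 = 0.

-0.7500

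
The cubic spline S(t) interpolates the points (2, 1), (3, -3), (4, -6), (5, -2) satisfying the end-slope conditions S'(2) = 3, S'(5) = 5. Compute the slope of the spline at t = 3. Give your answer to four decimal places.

-6.2667

Put m_i = S'' at the i-th knot. Here h = (1, 1, 1) and Δ = (-4, -3, 4), so the interior equations h_(i-1)·m_(i-1) + 2(h_(i-1)+h_i)·m_i + h_i·m_(i+1) = 6(Δ_i − Δ_(i-1)) read
  1·m_0 + 4·m_1 + 1·m_2 = 6(Δ_1 - Δ_0) = 6
  1·m_1 + 4·m_2 + 1·m_3 = 6(Δ_2 - Δ_1) = 42
Clamped end conditions give two more equations: 2h_0·m_0 + h_0·m_1 = 6(Δ_0 - S'(2)) = -42 and h_2·m_2 + 2h_2·m_3 = 6(S'(5) - Δ_2) = 6.
Solving: m_0 = -352/15, m_1 = 74/15, m_2 = 146/15, m_3 = -28/15.
On [3, 4], S'(t) = b_1 + 2c_1·(t - 3) + 3d_1·(t - 3)² with b_1 = Δ_1 - h_1(2m_1 + m_2)/6 = -94/15, c_1 = m_1/2 = 37/15, d_1 = (m_2 - m_1)/(6h_1) = 4/5. So S'(3) = -94/15.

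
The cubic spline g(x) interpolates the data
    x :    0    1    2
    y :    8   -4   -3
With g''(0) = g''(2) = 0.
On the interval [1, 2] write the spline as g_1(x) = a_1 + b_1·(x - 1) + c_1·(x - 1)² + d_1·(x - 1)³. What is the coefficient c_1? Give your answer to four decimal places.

9.7500

Let σ_i = g''(x_i). Step sizes h_i = 1, 1; slopes of the chords Δ_i = (y_(i+1) - y_i)/h_i = -12, 1.
  1·σ_0 + 4·σ_1 + 1·σ_2 = 6(Δ_1 - Δ_0) = 78
Natural end conditions: σ_0 = σ_2 = 0.
Forward elimination and back-substitution give σ_0 = 0, σ_1 = 39/2, σ_2 = 0.
On [1, 2], with g_1(x) = a_1 + b_1·(x - 1) + c_1·(x - 1)² + d_1·(x - 1)³: c_1 = σ_1/2 = 39/4, d_1 = (σ_2 - σ_1)/(6h_1) = -13/4, b_1 = Δ_1 - h_1(2σ_1 + σ_2)/6 = -11/2.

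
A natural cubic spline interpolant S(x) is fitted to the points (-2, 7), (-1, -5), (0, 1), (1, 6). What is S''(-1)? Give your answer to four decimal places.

Write M_i for S''(x_i). With h_i = 1, 1, 1 and divided differences Δ_i = -12, 6, 5, the continuity of S' gives the tridiagonal system
  1·M_0 + 4·M_1 + 1·M_2 = 6(Δ_1 - Δ_0) = 108
  1·M_1 + 4·M_2 + 1·M_3 = 6(Δ_2 - Δ_1) = -6
Natural end conditions: M_0 = M_3 = 0.
Hence M_0 = 0, M_1 = 146/5, M_2 = -44/5, M_3 = 0.

29.2000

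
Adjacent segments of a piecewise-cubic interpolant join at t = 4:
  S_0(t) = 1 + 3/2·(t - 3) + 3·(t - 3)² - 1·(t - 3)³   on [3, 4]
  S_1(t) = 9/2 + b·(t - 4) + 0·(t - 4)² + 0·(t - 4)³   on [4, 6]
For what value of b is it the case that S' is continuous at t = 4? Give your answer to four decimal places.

S_0'(t) = 3/2 + 6·(t - 3) - 3·(t - 3)², so S_0'(4) = 9/2. On the right, S_1'(4) = b, so b = 9/2.

4.5000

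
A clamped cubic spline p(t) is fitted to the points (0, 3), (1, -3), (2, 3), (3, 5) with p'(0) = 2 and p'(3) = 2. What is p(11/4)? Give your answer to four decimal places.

4.6875

Let M_i = p''(x_i). Step sizes h_i = 1, 1, 1; slopes of the chords Δ_i = (y_(i+1) - y_i)/h_i = -6, 6, 2.
  1·M_0 + 4·M_1 + 1·M_2 = 6(Δ_1 - Δ_0) = 72
  1·M_1 + 4·M_2 + 1·M_3 = 6(Δ_2 - Δ_1) = -24
Clamped end conditions give two more equations: 2h_0·M_0 + h_0·M_1 = 6(Δ_0 - p'(0)) = -48 and h_2·M_2 + 2h_2·M_3 = 6(p'(3) - Δ_2) = 0.
Solving the tridiagonal system: M_0 = -40, M_1 = 32, M_2 = -16, M_3 = 8.
On [2, 3], p(t) = 3 + 6·(t - 2) - 8·(t - 2)² + 4·(t - 2)³.
With (t - 2) = 3/4: p(11/4) = 75/16.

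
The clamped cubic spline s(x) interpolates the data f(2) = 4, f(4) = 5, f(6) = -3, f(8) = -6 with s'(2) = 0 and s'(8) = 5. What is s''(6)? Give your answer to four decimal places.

0.5667

Put M_i = s'' at the i-th knot. Here h = (2, 2, 2) and Δ = (1/2, -4, -3/2), so the interior equations h_(i-1)·M_(i-1) + 2(h_(i-1)+h_i)·M_i + h_i·M_(i+1) = 6(Δ_i − Δ_(i-1)) read
  2·M_0 + 8·M_1 + 2·M_2 = 6(Δ_1 - Δ_0) = -27
  2·M_1 + 8·M_2 + 2·M_3 = 6(Δ_2 - Δ_1) = 15
Clamped end conditions give two more equations: 2h_0·M_0 + h_0·M_1 = 6(Δ_0 - s'(2)) = 3 and h_2·M_2 + 2h_2·M_3 = 6(s'(8) - Δ_2) = 39.
Solving the tridiagonal system: M_0 = 43/15, M_1 = -127/30, M_2 = 17/30, M_3 = 142/15.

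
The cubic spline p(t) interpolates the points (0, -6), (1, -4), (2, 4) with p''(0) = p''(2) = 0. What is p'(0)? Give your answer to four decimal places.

0.5000

Write M_i for p''(x_i). With h_i = 1, 1 and divided differences Δ_i = 2, 8, the continuity of p' gives the tridiagonal system
  1·M_0 + 4·M_1 + 1·M_2 = 6(Δ_1 - Δ_0) = 36
Natural end conditions: M_0 = M_2 = 0.
Solving: M_0 = 0, M_1 = 9, M_2 = 0.
On [0, 1], p'(t) = b_0 + 2c_0·t + 3d_0·t² with b_0 = Δ_0 - h_0(2M_0 + M_1)/6 = 1/2, c_0 = M_0/2 = 0, d_0 = (M_1 - M_0)/(6h_0) = 3/2. So p'(0) = 1/2.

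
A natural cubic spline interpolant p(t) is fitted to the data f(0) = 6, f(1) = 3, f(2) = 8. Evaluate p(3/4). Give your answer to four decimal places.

3.0938

Let m_i = p''(x_i). Step sizes h_i = 1, 1; slopes of the chords Δ_i = (y_(i+1) - y_i)/h_i = -3, 5.
  1·m_0 + 4·m_1 + 1·m_2 = 6(Δ_1 - Δ_0) = 48
Natural end conditions: m_0 = m_2 = 0.
Solving: m_0 = 0, m_1 = 12, m_2 = 0.
On [0, 1], p(t) = 6 - 5·t + 0·t² + 2·t³.
With t = 3/4: p(3/4) = 99/32.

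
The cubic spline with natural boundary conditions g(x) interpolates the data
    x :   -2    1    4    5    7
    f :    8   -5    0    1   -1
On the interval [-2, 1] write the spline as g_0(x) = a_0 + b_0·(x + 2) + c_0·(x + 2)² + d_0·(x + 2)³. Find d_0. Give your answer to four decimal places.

With m_i denoting the second derivative at x_i, h_i = 3, 3, 1, 2, and Δ_i = (y_(i+1) − y_i)/h_i = -13/3, 5/3, 1, -1:
  3·m_0 + 12·m_1 + 3·m_2 = 6(Δ_1 - Δ_0) = 36
  3·m_1 + 8·m_2 + 1·m_3 = 6(Δ_2 - Δ_1) = -4
  1·m_2 + 6·m_3 + 2·m_4 = 6(Δ_3 - Δ_2) = -12
Natural end conditions: m_0 = m_4 = 0.
Forward elimination and back-substitution give m_0 = 0, m_1 = 288/85, m_2 = -132/85, m_3 = -148/85, m_4 = 0.
On [-2, 1], with g_0(x) = a_0 + b_0·(x + 2) + c_0·(x + 2)² + d_0·(x + 2)³: c_0 = m_0/2 = 0, d_0 = (m_1 - m_0)/(6h_0) = 16/85, b_0 = Δ_0 - h_0(2m_0 + m_1)/6 = -1537/255.

0.1882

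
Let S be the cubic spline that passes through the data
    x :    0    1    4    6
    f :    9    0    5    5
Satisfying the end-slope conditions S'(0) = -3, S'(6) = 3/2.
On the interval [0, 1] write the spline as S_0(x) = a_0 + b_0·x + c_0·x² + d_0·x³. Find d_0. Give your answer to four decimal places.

Let M_i = S''(x_i). Step sizes h_i = 1, 3, 2; slopes of the chords Δ_i = (y_(i+1) - y_i)/h_i = -9, 5/3, 0.
  1·M_0 + 8·M_1 + 3·M_2 = 6(Δ_1 - Δ_0) = 64
  3·M_1 + 10·M_2 + 2·M_3 = 6(Δ_2 - Δ_1) = -10
Clamped end conditions give two more equations: 2h_0·M_0 + h_0·M_1 = 6(Δ_0 - S'(0)) = -36 and h_2·M_2 + 2h_2·M_3 = 6(S'(6) - Δ_2) = 9.
Solving the tridiagonal system: M_0 = -1925/78, M_1 = 521/39, M_2 = -473/78, M_3 = 206/39.
On [0, 1], with S_0(x) = a_0 + b_0·x + c_0·x² + d_0·x³: c_0 = M_0/2 = -1925/156, d_0 = (M_1 - M_0)/(6h_0) = 989/156, b_0 = Δ_0 - h_0(2M_0 + M_1)/6 = -3.

6.3397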